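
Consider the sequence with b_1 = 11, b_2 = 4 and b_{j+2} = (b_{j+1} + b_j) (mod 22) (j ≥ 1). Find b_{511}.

Computing terms: b_1 = 11,  b_2 = 4,  b_3 = 15,  b_4 = 19,  b_5 = 12,  b_6 = 9,  b_7 = 21,  b_8 = 8,  b_9 = 7,  b_{10} = 15,  b_{11} = 0,  b_{12} = 15,  b_{13} = 15,  b_{14} = 8,  b_{15} = 1,  b_{16} = 9,  b_{17} = 10,  b_{18} = 19,  b_{19} = 7,  b_{20} = 4,  b_{21} = 11,  b_{22} = 15,  b_{23} = 4,  b_{24} = 19,  b_{25} = 1,  b_{26} = 20,  b_{27} = 21,  b_{28} = 19,  b_{29} = 18,  b_{30} = 15,  b_{31} = 11,  b_{32} = 4.
The sequence repeats with period 30.
(511 - 1) mod 30 = 0, so b_{511} = b_1 = 11.

11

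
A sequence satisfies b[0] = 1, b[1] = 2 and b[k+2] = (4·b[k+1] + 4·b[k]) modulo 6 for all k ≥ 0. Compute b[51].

2

Computing terms: b[0] = 1; b[1] = 2; b[2] = 0; b[3] = 2; b[4] = 2; b[5] = 4; b[6] = 0; b[7] = 4; b[8] = 4; b[9] = 2; b[10] = 0.
Since (b[9], b[10]) = (b[1], b[2]) = (2, 0) (two consecutive terms determine the rest), the sequence is eventually periodic: after a pre-period of length 1 it cycles with period 8.
For k ≥ 1, b[k] depends only on (k - 1) mod 8. (51 - 1) mod 8 = 2, so b[51] = b[3] = 2.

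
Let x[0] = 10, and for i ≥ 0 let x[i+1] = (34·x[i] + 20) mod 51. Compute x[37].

Computing terms: x[0] = 10, x[1] = 3, x[2] = 20, x[3] = 37, x[4] = 3.
Since x[4] = x[1] = 3, the sequence is eventually periodic: after a pre-period of length 1 it cycles with period 3.
For i ≥ 1, x[i] depends only on (i - 1) mod 3. (37 - 1) mod 3 = 0, so x[37] = x[1] = 3.

3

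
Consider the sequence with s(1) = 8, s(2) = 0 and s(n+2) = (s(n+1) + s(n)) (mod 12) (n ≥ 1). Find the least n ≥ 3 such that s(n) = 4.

We have s(1) = 8; s(2) = 0; s(3) = 8; s(4) = 8; s(5) = 4; s(6) = 0; s(7) = 4; s(8) = 4; s(9) = 8; s(10) = 0.
Since (s(9), s(10)) = (s(1), s(2)) = (8, 0) (two consecutive terms determine the rest), the sequence is periodic with period 8.
The value 4 first appears (with n ≥ 3) at s(5).

5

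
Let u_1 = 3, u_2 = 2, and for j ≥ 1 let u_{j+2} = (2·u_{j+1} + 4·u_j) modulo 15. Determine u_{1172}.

Listing terms: u_1 = 3; u_2 = 2; u_3 = 1; u_4 = 10; u_5 = 9; u_6 = 13; u_7 = 2; u_8 = 11; u_9 = 0; u_{10} = 14; u_{11} = 13; u_{12} = 7; u_{13} = 6; u_{14} = 10; u_{15} = 14; u_{16} = 8; u_{17} = 12; u_{18} = 11; u_{19} = 10; u_{20} = 4; u_{21} = 3; u_{22} = 7; u_{23} = 11; u_{24} = 5; u_{25} = 9; u_{26} = 8; u_{27} = 7; u_{28} = 1; u_{29} = 0; u_{30} = 4; u_{31} = 8; u_{32} = 2; u_{33} = 6; u_{34} = 5; u_{35} = 4; u_{36} = 13; u_{37} = 12; u_{38} = 1; u_{39} = 5; u_{40} = 14; u_{41} = 3; u_{42} = 2.
The sequence repeats with period 40.
(1172 - 1) mod 40 = 11, so u_{1172} = u_{12} = 7.

7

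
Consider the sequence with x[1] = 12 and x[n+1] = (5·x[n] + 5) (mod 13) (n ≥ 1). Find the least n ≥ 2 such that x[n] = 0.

x[1] = 12,  x[2] = 0,  x[3] = 5,  x[4] = 4,  x[5] = 12.
Since x[5] = x[1] = 12, the sequence is periodic with period 4.
The value 0 first appears (with n ≥ 2) at x[2].

2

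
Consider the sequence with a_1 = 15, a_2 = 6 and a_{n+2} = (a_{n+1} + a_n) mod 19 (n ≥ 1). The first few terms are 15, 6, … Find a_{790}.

5

a_1 = 15, a_2 = 6, a_3 = 2, a_4 = 8, a_5 = 10, a_6 = 18, a_7 = 9, a_8 = 8, a_9 = 17, a_{10} = 6, a_{11} = 4, a_{12} = 10, a_{13} = 14, a_{14} = 5, a_{15} = 0, a_{16} = 5, a_{17} = 5, a_{18} = 10, a_{19} = 15, a_{20} = 6.
Since (a_{19}, a_{20}) = (a_1, a_2) = (15, 6) (two consecutive terms determine the rest), the sequence is periodic with period 18.
So a_{790} = a_{1 + ((790-1) mod 18)} = a_{16} = 5.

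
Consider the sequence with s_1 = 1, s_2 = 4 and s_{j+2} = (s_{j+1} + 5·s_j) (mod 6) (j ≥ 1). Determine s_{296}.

Computing terms: s_1 = 1; s_2 = 4; s_3 = 3; s_4 = 5; s_5 = 2; s_6 = 3; s_7 = 1; s_8 = 4.
The sequence repeats with period 6.
So s_{296} = s_{1 + ((296-1) mod 6)} = s_2 = 4.

4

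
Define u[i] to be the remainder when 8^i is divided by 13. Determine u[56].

1

We have u[1] = 8,  u[2] = 12,  u[3] = 5,  u[4] = 1,  u[5] = 8.
Since u[5] = u[1] = 8, the sequence is periodic with period 4.
(56 - 1) mod 4 = 3, so u[56] = u[4] = 1.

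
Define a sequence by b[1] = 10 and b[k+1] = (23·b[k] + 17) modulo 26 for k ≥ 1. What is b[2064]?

Listing terms: b[1] = 10,  b[2] = 13,  b[3] = 4,  b[4] = 5,  b[5] = 2,  b[6] = 11,  b[7] = 10.
The sequence repeats with period 6.
(2064 - 1) mod 6 = 5, so b[2064] = b[6] = 11.

11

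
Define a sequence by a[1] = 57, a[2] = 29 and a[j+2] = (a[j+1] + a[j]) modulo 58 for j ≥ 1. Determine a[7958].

a[1] = 57; a[2] = 29; a[3] = 28; a[4] = 57; a[5] = 27; a[6] = 26; a[7] = 53; a[8] = 21; a[9] = 16; a[10] = 37; a[11] = 53; a[12] = 32; a[13] = 27; a[14] = 1; a[15] = 28; a[16] = 29; a[17] = 57; a[18] = 28; a[19] = 27; a[20] = 55; a[21] = 24; a[22] = 21; a[23] = 45; a[24] = 8; a[25] = 53; a[26] = 3; a[27] = 56; a[28] = 1; a[29] = 57; a[30] = 0; a[31] = 57; a[32] = 57; a[33] = 56; a[34] = 55; a[35] = 53; a[36] = 50; a[37] = 45; a[38] = 37; a[39] = 24; a[40] = 3; a[41] = 27; a[42] = 30; a[43] = 57; a[44] = 29.
Since (a[43], a[44]) = (a[1], a[2]) = (57, 29) (two consecutive terms determine the rest), the sequence is periodic with period 42.
(7958 - 1) mod 42 = 19, so a[7958] = a[20] = 55.

55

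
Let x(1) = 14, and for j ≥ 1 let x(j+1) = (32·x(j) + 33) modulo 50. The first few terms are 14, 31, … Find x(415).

We have x(1) = 14,  x(2) = 31,  x(3) = 25,  x(4) = 33,  x(5) = 39,  x(6) = 31.
Since x(6) = x(2) = 31, the sequence is eventually periodic: after a pre-period of length 1 it cycles with period 4.
For j ≥ 2, x(j) depends only on (j - 2) mod 4. (415 - 2) mod 4 = 1, so x(415) = x(3) = 25.

25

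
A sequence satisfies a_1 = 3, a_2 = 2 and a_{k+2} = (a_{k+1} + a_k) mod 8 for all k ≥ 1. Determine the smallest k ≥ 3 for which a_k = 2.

8

We have a_1 = 3; a_2 = 2; a_3 = 5; a_4 = 7; a_5 = 4; a_6 = 3; a_7 = 7; a_8 = 2; a_9 = 1; a_{10} = 3; a_{11} = 4; a_{12} = 7; a_{13} = 3; a_{14} = 2.
Since (a_{13}, a_{14}) = (a_1, a_2) = (3, 2) (two consecutive terms determine the rest), the sequence is periodic with period 12.
The value 2 first appears (with k ≥ 3) at a_8.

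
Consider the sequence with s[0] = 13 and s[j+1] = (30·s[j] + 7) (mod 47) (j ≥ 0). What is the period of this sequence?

s[0] = 13,  s[1] = 21,  s[2] = 26,  s[3] = 35,  s[4] = 23,  s[5] = 39,  s[6] = 2,  s[7] = 20,  s[8] = 43,  s[9] = 28,  s[10] = 1,  s[11] = 37,  s[12] = 36,  s[13] = 6,  s[14] = 46,  s[15] = 24,  s[16] = 22,  s[17] = 9,  s[18] = 42,  s[19] = 45,  s[20] = 41,  s[21] = 15,  s[22] = 34,  s[23] = 40,  s[24] = 32,  s[25] = 27,  s[26] = 18,  s[27] = 30,  s[28] = 14,  s[29] = 4,  s[30] = 33,  s[31] = 10,  s[32] = 25,  s[33] = 5,  s[34] = 16,  s[35] = 17,  s[36] = 0,  s[37] = 7,  s[38] = 29,  s[39] = 31,  s[40] = 44,  s[41] = 11,  s[42] = 8,  s[43] = 12,  s[44] = 38,  s[45] = 19,  s[46] = 13.
The sequence repeats with period 46.

46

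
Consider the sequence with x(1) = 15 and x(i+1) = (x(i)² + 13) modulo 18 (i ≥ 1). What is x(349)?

17

Computing terms: x(1) = 15; x(2) = 4; x(3) = 11; x(4) = 8; x(5) = 5; x(6) = 2; x(7) = 17; x(8) = 14; x(9) = 11.
Since x(9) = x(3) = 11, the sequence is eventually periodic: after a pre-period of length 2 it cycles with period 6.
For i ≥ 3, x(i) depends only on (i - 3) mod 6. (349 - 3) mod 6 = 4, so x(349) = x(7) = 17.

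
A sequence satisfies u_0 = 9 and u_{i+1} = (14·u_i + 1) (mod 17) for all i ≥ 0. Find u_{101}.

Computing terms: u_0 = 9; u_1 = 8; u_2 = 11; u_3 = 2; u_4 = 12; u_5 = 16; u_6 = 4; u_7 = 6; u_8 = 0; u_9 = 1; u_{10} = 15; u_{11} = 7; u_{12} = 14; u_{13} = 10; u_{14} = 5; u_{15} = 3; u_{16} = 9.
The sequence repeats with period 16.
(101 - 0) mod 16 = 5, so u_{101} = u_5 = 16.

16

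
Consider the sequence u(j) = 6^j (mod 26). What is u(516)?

Listing terms: u(0) = 1,  u(1) = 6,  u(2) = 10,  u(3) = 8,  u(4) = 22,  u(5) = 2,  u(6) = 12,  u(7) = 20,  u(8) = 16,  u(9) = 18,  u(10) = 4,  u(11) = 24,  u(12) = 14,  u(13) = 6.
Since u(13) = u(1) = 6, the sequence is eventually periodic: after a pre-period of length 1 it cycles with period 12.
For j ≥ 1, u(j) depends only on (j - 1) mod 12. (516 - 1) mod 12 = 11, so u(516) = u(12) = 14.

14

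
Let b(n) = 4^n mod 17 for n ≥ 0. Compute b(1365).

4

We have b(0) = 1, b(1) = 4, b(2) = 16, b(3) = 13, b(4) = 1.
The sequence repeats with period 4.
So b(1365) = b(0 + ((1365-0) mod 4)) = b(1) = 4.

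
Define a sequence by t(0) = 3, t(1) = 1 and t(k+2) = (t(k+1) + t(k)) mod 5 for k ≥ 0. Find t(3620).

3

t(0) = 3; t(1) = 1; t(2) = 4; t(3) = 0; t(4) = 4; t(5) = 4; t(6) = 3; t(7) = 2; t(8) = 0; t(9) = 2; t(10) = 2; t(11) = 4; t(12) = 1; t(13) = 0; t(14) = 1; t(15) = 1; t(16) = 2; t(17) = 3; t(18) = 0; t(19) = 3; t(20) = 3; t(21) = 1.
The sequence repeats with period 20.
(3620 - 0) mod 20 = 0, so t(3620) = t(0) = 3.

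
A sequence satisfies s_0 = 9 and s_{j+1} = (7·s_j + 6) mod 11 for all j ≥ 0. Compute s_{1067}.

4

We have s_0 = 9; s_1 = 3; s_2 = 5; s_3 = 8; s_4 = 7; s_5 = 0; s_6 = 6; s_7 = 4; s_8 = 1; s_9 = 2; s_{10} = 9.
Since s_{10} = s_0 = 9, the sequence is periodic with period 10.
(1067 - 0) mod 10 = 7, so s_{1067} = s_7 = 4.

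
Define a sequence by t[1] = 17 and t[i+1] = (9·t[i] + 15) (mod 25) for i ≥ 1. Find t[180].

3

Listing terms: t[1] = 17, t[2] = 18, t[3] = 2, t[4] = 8, t[5] = 12, t[6] = 23, t[7] = 22, t[8] = 13, t[9] = 7, t[10] = 3, t[11] = 17.
Since t[11] = t[1] = 17, the sequence is periodic with period 10.
So t[180] = t[1 + ((180-1) mod 10)] = t[10] = 3.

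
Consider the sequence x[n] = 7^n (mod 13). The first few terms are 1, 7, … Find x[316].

9

Computing terms: x[0] = 1,  x[1] = 7,  x[2] = 10,  x[3] = 5,  x[4] = 9,  x[5] = 11,  x[6] = 12,  x[7] = 6,  x[8] = 3,  x[9] = 8,  x[10] = 4,  x[11] = 2,  x[12] = 1.
The sequence repeats with period 12.
So x[316] = x[0 + ((316-0) mod 12)] = x[4] = 9.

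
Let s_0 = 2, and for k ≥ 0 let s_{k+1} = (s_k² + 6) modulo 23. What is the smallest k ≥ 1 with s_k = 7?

6

Listing terms: s_0 = 2, s_1 = 10, s_2 = 14, s_3 = 18, s_4 = 8, s_5 = 1, s_6 = 7, s_7 = 9, s_8 = 18.
Since s_8 = s_3 = 18, the sequence is eventually periodic: after a pre-period of length 3 it cycles with period 5.
The value 7 first appears (with k ≥ 1) at s_6.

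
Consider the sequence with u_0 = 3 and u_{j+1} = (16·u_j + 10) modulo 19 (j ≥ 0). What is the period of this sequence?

9

Computing terms: u_0 = 3; u_1 = 1; u_2 = 7; u_3 = 8; u_4 = 5; u_5 = 14; u_6 = 6; u_7 = 11; u_8 = 15; u_9 = 3.
The sequence repeats with period 9.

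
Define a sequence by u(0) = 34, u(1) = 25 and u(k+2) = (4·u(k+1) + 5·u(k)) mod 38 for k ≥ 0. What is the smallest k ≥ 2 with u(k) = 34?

18

We have u(0) = 34; u(1) = 25; u(2) = 4; u(3) = 27; u(4) = 14; u(5) = 1; u(6) = 36; u(7) = 35; u(8) = 16; u(9) = 11; u(10) = 10; u(11) = 19; u(12) = 12; u(13) = 29; u(14) = 24; u(15) = 13; u(16) = 20; u(17) = 31; u(18) = 34; u(19) = 25.
Since (u(18), u(19)) = (u(0), u(1)) = (34, 25) (two consecutive terms determine the rest), the sequence is periodic with period 18.
The value 34 next appears (with k ≥ 2) at u(18).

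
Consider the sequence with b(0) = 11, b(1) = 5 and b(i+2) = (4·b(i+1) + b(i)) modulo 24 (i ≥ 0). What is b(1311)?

We have b(0) = 11, b(1) = 5, b(2) = 7, b(3) = 9, b(4) = 19, b(5) = 13, b(6) = 23, b(7) = 9, b(8) = 11, b(9) = 5.
The sequence repeats with period 8.
(1311 - 0) mod 8 = 7, so b(1311) = b(7) = 9.

9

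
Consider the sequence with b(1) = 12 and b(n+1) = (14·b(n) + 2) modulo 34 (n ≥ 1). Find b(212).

30

We have b(1) = 12, b(2) = 0, b(3) = 2, b(4) = 30, b(5) = 14, b(6) = 28, b(7) = 20, b(8) = 10, b(9) = 6, b(10) = 18, b(11) = 16, b(12) = 22, b(13) = 4, b(14) = 24, b(15) = 32, b(16) = 8, b(17) = 12.
The sequence repeats with period 16.
(212 - 1) mod 16 = 3, so b(212) = b(4) = 30.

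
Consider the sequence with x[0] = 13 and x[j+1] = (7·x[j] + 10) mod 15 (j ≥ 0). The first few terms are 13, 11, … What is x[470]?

12

We have x[0] = 13, x[1] = 11, x[2] = 12, x[3] = 4, x[4] = 8, x[5] = 6, x[6] = 7, x[7] = 14, x[8] = 3, x[9] = 1, x[10] = 2, x[11] = 9, x[12] = 13.
The sequence repeats with period 12.
(470 - 0) mod 12 = 2, so x[470] = x[2] = 12.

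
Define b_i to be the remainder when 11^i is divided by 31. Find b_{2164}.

Listing terms: b_0 = 1,  b_1 = 11,  b_2 = 28,  b_3 = 29,  b_4 = 9,  b_5 = 6,  b_6 = 4,  b_7 = 13,  b_8 = 19,  b_9 = 23,  b_{10} = 5,  b_{11} = 24,  b_{12} = 16,  b_{13} = 21,  b_{14} = 14,  b_{15} = 30,  b_{16} = 20,  b_{17} = 3,  b_{18} = 2,  b_{19} = 22,  b_{20} = 25,  b_{21} = 27,  b_{22} = 18,  b_{23} = 12,  b_{24} = 8,  b_{25} = 26,  b_{26} = 7,  b_{27} = 15,  b_{28} = 10,  b_{29} = 17,  b_{30} = 1.
The sequence repeats with period 30.
(2164 - 0) mod 30 = 4, so b_{2164} = b_4 = 9.

9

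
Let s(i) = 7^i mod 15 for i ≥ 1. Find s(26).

s(1) = 7; s(2) = 4; s(3) = 13; s(4) = 1; s(5) = 7.
Since s(5) = s(1) = 7, the sequence is periodic with period 4.
(26 - 1) mod 4 = 1, so s(26) = s(2) = 4.

4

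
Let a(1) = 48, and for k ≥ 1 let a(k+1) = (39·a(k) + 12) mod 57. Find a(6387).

Computing terms: a(1) = 48, a(2) = 3, a(3) = 15, a(4) = 27, a(5) = 39, a(6) = 51, a(7) = 6, a(8) = 18, a(9) = 30, a(10) = 42, a(11) = 54, a(12) = 9, a(13) = 21, a(14) = 33, a(15) = 45, a(16) = 0, a(17) = 12, a(18) = 24, a(19) = 36, a(20) = 48.
Since a(20) = a(1) = 48, the sequence is periodic with period 19.
(6387 - 1) mod 19 = 2, so a(6387) = a(3) = 15.

15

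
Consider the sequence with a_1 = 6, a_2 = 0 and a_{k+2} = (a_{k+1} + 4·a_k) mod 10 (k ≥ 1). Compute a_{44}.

0

Computing terms: a_1 = 6, a_2 = 0, a_3 = 4, a_4 = 4, a_5 = 0, a_6 = 6, a_7 = 6, a_8 = 0.
Since (a_7, a_8) = (a_1, a_2) = (6, 0) (two consecutive terms determine the rest), the sequence is periodic with period 6.
So a_{44} = a_{1 + ((44-1) mod 6)} = a_2 = 0.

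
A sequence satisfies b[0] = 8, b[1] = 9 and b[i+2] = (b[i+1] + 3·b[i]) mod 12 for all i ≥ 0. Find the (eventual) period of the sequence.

6

Computing terms: b[0] = 8, b[1] = 9, b[2] = 9, b[3] = 0, b[4] = 3, b[5] = 3, b[6] = 0, b[7] = 9, b[8] = 9.
Since (b[7], b[8]) = (b[1], b[2]) = (9, 9) (two consecutive terms determine the rest), the sequence is eventually periodic: after a pre-period of length 1 it cycles with period 6.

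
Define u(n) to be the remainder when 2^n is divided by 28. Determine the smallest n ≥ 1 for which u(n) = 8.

3

u(0) = 1; u(1) = 2; u(2) = 4; u(3) = 8; u(4) = 16; u(5) = 4.
Since u(5) = u(2) = 4, the sequence is eventually periodic: after a pre-period of length 2 it cycles with period 3.
The value 8 first appears (with n ≥ 1) at u(3).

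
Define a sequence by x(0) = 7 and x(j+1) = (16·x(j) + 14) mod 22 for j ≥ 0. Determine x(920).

18

Computing terms: x(0) = 7; x(1) = 16; x(2) = 6; x(3) = 0; x(4) = 14; x(5) = 18; x(6) = 16.
Since x(6) = x(1) = 16, the sequence is eventually periodic: after a pre-period of length 1 it cycles with period 5.
For j ≥ 1, x(j) depends only on (j - 1) mod 5. (920 - 1) mod 5 = 4, so x(920) = x(5) = 18.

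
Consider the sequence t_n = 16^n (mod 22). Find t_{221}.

Listing terms: t_1 = 16,  t_2 = 14,  t_3 = 4,  t_4 = 20,  t_5 = 12,  t_6 = 16.
Since t_6 = t_1 = 16, the sequence is periodic with period 5.
(221 - 1) mod 5 = 0, so t_{221} = t_1 = 16.

16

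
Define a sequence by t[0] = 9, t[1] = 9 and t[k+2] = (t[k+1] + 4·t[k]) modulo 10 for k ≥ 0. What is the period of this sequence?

6

Computing terms: t[0] = 9, t[1] = 9, t[2] = 5, t[3] = 1, t[4] = 1, t[5] = 5, t[6] = 9, t[7] = 9.
The sequence repeats with period 6.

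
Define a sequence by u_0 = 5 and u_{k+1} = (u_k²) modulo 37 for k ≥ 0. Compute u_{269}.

Computing terms: u_0 = 5,  u_1 = 25,  u_2 = 33,  u_3 = 16,  u_4 = 34,  u_5 = 9,  u_6 = 7,  u_7 = 12,  u_8 = 33.
Since u_8 = u_2 = 33, the sequence is eventually periodic: after a pre-period of length 2 it cycles with period 6.
For k ≥ 2, u_k depends only on (k - 2) mod 6. (269 - 2) mod 6 = 3, so u_{269} = u_5 = 9.

9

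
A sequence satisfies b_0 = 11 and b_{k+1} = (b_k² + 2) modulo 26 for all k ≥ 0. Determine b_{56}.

11

Listing terms: b_0 = 11, b_1 = 19, b_2 = 25, b_3 = 3, b_4 = 11.
The sequence repeats with period 4.
(56 - 0) mod 4 = 0, so b_{56} = b_0 = 11.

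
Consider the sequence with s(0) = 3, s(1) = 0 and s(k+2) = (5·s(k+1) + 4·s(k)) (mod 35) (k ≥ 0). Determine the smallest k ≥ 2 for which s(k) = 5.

Listing terms: s(0) = 3,  s(1) = 0,  s(2) = 12,  s(3) = 25,  s(4) = 33,  s(5) = 20,  s(6) = 22,  s(7) = 15,  s(8) = 23,  s(9) = 0,  s(10) = 22,  s(11) = 5,  s(12) = 8,  s(13) = 25,  s(14) = 17,  s(15) = 10,  s(16) = 13,  s(17) = 0,  s(18) = 17,  s(19) = 15,  s(20) = 3,  s(21) = 5,  s(22) = 2,  s(23) = 30,  s(24) = 18,  s(25) = 0,  s(26) = 2,  s(27) = 10,  s(28) = 23,  s(29) = 15,  s(30) = 27,  s(31) = 20,  s(32) = 33,  s(33) = 0,  s(34) = 27,  s(35) = 30,  s(36) = 13,  s(37) = 10,  s(38) = 32,  s(39) = 25,  s(40) = 8,  s(41) = 0,  s(42) = 32,  s(43) = 20,  s(44) = 18,  s(45) = 30,  s(46) = 12,  s(47) = 5,  s(48) = 3,  s(49) = 0.
The sequence repeats with period 48.
The value 5 first appears (with k ≥ 2) at s(11).

11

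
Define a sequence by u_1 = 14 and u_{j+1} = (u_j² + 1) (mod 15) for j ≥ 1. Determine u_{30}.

5

Computing terms: u_1 = 14,  u_2 = 2,  u_3 = 5,  u_4 = 11,  u_5 = 2.
Since u_5 = u_2 = 2, the sequence is eventually periodic: after a pre-period of length 1 it cycles with period 3.
For j ≥ 2, u_j depends only on (j - 2) mod 3. (30 - 2) mod 3 = 1, so u_{30} = u_3 = 5.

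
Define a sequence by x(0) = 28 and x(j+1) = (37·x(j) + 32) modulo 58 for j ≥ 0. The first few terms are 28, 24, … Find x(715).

0

x(0) = 28,  x(1) = 24,  x(2) = 50,  x(3) = 26,  x(4) = 8,  x(5) = 38,  x(6) = 46,  x(7) = 52,  x(8) = 42,  x(9) = 20,  x(10) = 18,  x(11) = 2,  x(12) = 48,  x(13) = 10,  x(14) = 54,  x(15) = 0,  x(16) = 32,  x(17) = 56,  x(18) = 16,  x(19) = 44,  x(20) = 36,  x(21) = 30,  x(22) = 40,  x(23) = 4,  x(24) = 6,  x(25) = 22,  x(26) = 34,  x(27) = 14,  x(28) = 28.
The sequence repeats with period 28.
So x(715) = x(0 + ((715-0) mod 28)) = x(15) = 0.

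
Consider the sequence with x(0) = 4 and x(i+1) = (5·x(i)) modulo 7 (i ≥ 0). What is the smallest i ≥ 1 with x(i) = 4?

6

We have x(0) = 4, x(1) = 6, x(2) = 2, x(3) = 3, x(4) = 1, x(5) = 5, x(6) = 4.
Since x(6) = x(0) = 4, the sequence is periodic with period 6.
The value 4 next appears (with i ≥ 1) at x(6).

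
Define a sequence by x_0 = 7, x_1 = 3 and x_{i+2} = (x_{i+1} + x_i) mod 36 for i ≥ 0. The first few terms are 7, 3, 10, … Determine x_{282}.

31

Listing terms: x_0 = 7; x_1 = 3; x_2 = 10; x_3 = 13; x_4 = 23; x_5 = 0; x_6 = 23; x_7 = 23; x_8 = 10; x_9 = 33; x_{10} = 7; x_{11} = 4; x_{12} = 11; x_{13} = 15; x_{14} = 26; x_{15} = 5; x_{16} = 31; x_{17} = 0; x_{18} = 31; x_{19} = 31; x_{20} = 26; x_{21} = 21; x_{22} = 11; x_{23} = 32; x_{24} = 7; x_{25} = 3.
The sequence repeats with period 24.
(282 - 0) mod 24 = 18, so x_{282} = x_{18} = 31.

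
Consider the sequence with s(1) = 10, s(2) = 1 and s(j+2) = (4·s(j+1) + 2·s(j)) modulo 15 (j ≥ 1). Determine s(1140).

3

Computing terms: s(1) = 10,  s(2) = 1,  s(3) = 9,  s(4) = 8,  s(5) = 5,  s(6) = 6,  s(7) = 4,  s(8) = 13,  s(9) = 0,  s(10) = 11,  s(11) = 14,  s(12) = 3,  s(13) = 10,  s(14) = 1.
Since (s(13), s(14)) = (s(1), s(2)) = (10, 1) (two consecutive terms determine the rest), the sequence is periodic with period 12.
So s(1140) = s(1 + ((1140-1) mod 12)) = s(12) = 3.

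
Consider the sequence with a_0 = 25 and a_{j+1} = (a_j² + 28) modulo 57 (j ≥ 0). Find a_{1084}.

Computing terms: a_0 = 25,  a_1 = 26,  a_2 = 20,  a_3 = 29,  a_4 = 14,  a_5 = 53,  a_6 = 44,  a_7 = 26.
Since a_7 = a_1 = 26, the sequence is eventually periodic: after a pre-period of length 1 it cycles with period 6.
For j ≥ 1, a_j depends only on (j - 1) mod 6. (1084 - 1) mod 6 = 3, so a_{1084} = a_4 = 14.

14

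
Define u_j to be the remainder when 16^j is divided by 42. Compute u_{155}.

4

u_1 = 16, u_2 = 4, u_3 = 22, u_4 = 16.
The sequence repeats with period 3.
So u_{155} = u_{1 + ((155-1) mod 3)} = u_2 = 4.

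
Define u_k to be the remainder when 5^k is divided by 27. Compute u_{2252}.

Computing terms: u_0 = 1, u_1 = 5, u_2 = 25, u_3 = 17, u_4 = 4, u_5 = 20, u_6 = 19, u_7 = 14, u_8 = 16, u_9 = 26, u_{10} = 22, u_{11} = 2, u_{12} = 10, u_{13} = 23, u_{14} = 7, u_{15} = 8, u_{16} = 13, u_{17} = 11, u_{18} = 1.
Since u_{18} = u_0 = 1, the sequence is periodic with period 18.
(2252 - 0) mod 18 = 2, so u_{2252} = u_2 = 25.

25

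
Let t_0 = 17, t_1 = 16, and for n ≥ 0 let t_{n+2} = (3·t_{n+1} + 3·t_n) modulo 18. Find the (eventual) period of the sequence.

3

t_0 = 17; t_1 = 16; t_2 = 9; t_3 = 3; t_4 = 0; t_5 = 9; t_6 = 9; t_7 = 0; t_8 = 9.
Since (t_7, t_8) = (t_4, t_5) = (0, 9) (two consecutive terms determine the rest), the sequence is eventually periodic: after a pre-period of length 4 it cycles with period 3.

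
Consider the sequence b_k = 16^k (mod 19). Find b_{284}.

b_1 = 16,  b_2 = 9,  b_3 = 11,  b_4 = 5,  b_5 = 4,  b_6 = 7,  b_7 = 17,  b_8 = 6,  b_9 = 1,  b_{10} = 16.
Since b_{10} = b_1 = 16, the sequence is periodic with period 9.
(284 - 1) mod 9 = 4, so b_{284} = b_5 = 4.

4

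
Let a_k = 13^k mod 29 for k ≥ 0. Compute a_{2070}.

Computing terms: a_0 = 1; a_1 = 13; a_2 = 24; a_3 = 22; a_4 = 25; a_5 = 6; a_6 = 20; a_7 = 28; a_8 = 16; a_9 = 5; a_{10} = 7; a_{11} = 4; a_{12} = 23; a_{13} = 9; a_{14} = 1.
The sequence repeats with period 14.
(2070 - 0) mod 14 = 12, so a_{2070} = a_{12} = 23.

23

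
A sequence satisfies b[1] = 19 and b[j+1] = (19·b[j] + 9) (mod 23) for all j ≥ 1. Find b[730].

Listing terms: b[1] = 19; b[2] = 2; b[3] = 1; b[4] = 5; b[5] = 12; b[6] = 7; b[7] = 4; b[8] = 16; b[9] = 14; b[10] = 22; b[11] = 13; b[12] = 3; b[13] = 20; b[14] = 21; b[15] = 17; b[16] = 10; b[17] = 15; b[18] = 18; b[19] = 6; b[20] = 8; b[21] = 0; b[22] = 9; b[23] = 19.
Since b[23] = b[1] = 19, the sequence is periodic with period 22.
So b[730] = b[1 + ((730-1) mod 22)] = b[4] = 5.

5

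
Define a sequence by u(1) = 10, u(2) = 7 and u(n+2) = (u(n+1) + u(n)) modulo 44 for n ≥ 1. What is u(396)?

Computing terms: u(1) = 10, u(2) = 7, u(3) = 17, u(4) = 24, u(5) = 41, u(6) = 21, u(7) = 18, u(8) = 39, u(9) = 13, u(10) = 8, u(11) = 21, u(12) = 29, u(13) = 6, u(14) = 35, u(15) = 41, u(16) = 32, u(17) = 29, u(18) = 17, u(19) = 2, u(20) = 19, u(21) = 21, u(22) = 40, u(23) = 17, u(24) = 13, u(25) = 30, u(26) = 43, u(27) = 29, u(28) = 28, u(29) = 13, u(30) = 41, u(31) = 10, u(32) = 7.
The sequence repeats with period 30.
So u(396) = u(1 + ((396-1) mod 30)) = u(6) = 21.

21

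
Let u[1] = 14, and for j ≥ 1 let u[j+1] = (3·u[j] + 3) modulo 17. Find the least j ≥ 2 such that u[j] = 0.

u[1] = 14; u[2] = 11; u[3] = 2; u[4] = 9; u[5] = 13; u[6] = 8; u[7] = 10; u[8] = 16; u[9] = 0; u[10] = 3; u[11] = 12; u[12] = 5; u[13] = 1; u[14] = 6; u[15] = 4; u[16] = 15; u[17] = 14.
The sequence repeats with period 16.
The value 0 first appears (with j ≥ 2) at u[9].

9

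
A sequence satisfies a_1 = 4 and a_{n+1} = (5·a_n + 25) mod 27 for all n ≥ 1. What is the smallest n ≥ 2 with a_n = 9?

a_1 = 4; a_2 = 18; a_3 = 7; a_4 = 6; a_5 = 1; a_6 = 3; a_7 = 13; a_8 = 9; a_9 = 16; a_{10} = 24; a_{11} = 10; a_{12} = 21; a_{13} = 22; a_{14} = 0; a_{15} = 25; a_{16} = 15; a_{17} = 19; a_{18} = 12; a_{19} = 4.
The sequence repeats with period 18.
The value 9 first appears (with n ≥ 2) at a_8.

8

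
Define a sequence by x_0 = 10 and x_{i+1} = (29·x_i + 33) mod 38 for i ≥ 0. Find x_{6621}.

We have x_0 = 10,  x_1 = 19,  x_2 = 14,  x_3 = 21,  x_4 = 34,  x_5 = 31,  x_6 = 20,  x_7 = 5,  x_8 = 26,  x_9 = 27,  x_{10} = 18,  x_{11} = 23,  x_{12} = 16,  x_{13} = 3,  x_{14} = 6,  x_{15} = 17,  x_{16} = 32,  x_{17} = 11,  x_{18} = 10.
The sequence repeats with period 18.
(6621 - 0) mod 18 = 15, so x_{6621} = x_{15} = 17.

17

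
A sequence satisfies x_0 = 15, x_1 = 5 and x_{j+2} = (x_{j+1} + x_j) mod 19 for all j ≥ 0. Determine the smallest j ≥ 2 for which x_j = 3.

Computing terms: x_0 = 15,  x_1 = 5,  x_2 = 1,  x_3 = 6,  x_4 = 7,  x_5 = 13,  x_6 = 1,  x_7 = 14,  x_8 = 15,  x_9 = 10,  x_{10} = 6,  x_{11} = 16,  x_{12} = 3,  x_{13} = 0,  x_{14} = 3,  x_{15} = 3,  x_{16} = 6,  x_{17} = 9,  x_{18} = 15,  x_{19} = 5.
Since (x_{18}, x_{19}) = (x_0, x_1) = (15, 5) (two consecutive terms determine the rest), the sequence is periodic with period 18.
The value 3 first appears (with j ≥ 2) at x_{12}.

12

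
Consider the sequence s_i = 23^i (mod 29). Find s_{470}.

23

We have s_1 = 23; s_2 = 7; s_3 = 16; s_4 = 20; s_5 = 25; s_6 = 24; s_7 = 1; s_8 = 23.
Since s_8 = s_1 = 23, the sequence is periodic with period 7.
(470 - 1) mod 7 = 0, so s_{470} = s_1 = 23.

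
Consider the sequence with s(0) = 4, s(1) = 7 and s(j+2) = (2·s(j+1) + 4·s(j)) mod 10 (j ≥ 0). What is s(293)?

We have s(0) = 4, s(1) = 7, s(2) = 0, s(3) = 8, s(4) = 6, s(5) = 4, s(6) = 2, s(7) = 0, s(8) = 8.
Since (s(7), s(8)) = (s(2), s(3)) = (0, 8) (two consecutive terms determine the rest), the sequence is eventually periodic: after a pre-period of length 2 it cycles with period 5.
For j ≥ 2, s(j) depends only on (j - 2) mod 5. (293 - 2) mod 5 = 1, so s(293) = s(3) = 8.

8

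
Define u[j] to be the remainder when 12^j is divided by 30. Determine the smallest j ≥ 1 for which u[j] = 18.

3

Computing terms: u[0] = 1; u[1] = 12; u[2] = 24; u[3] = 18; u[4] = 6; u[5] = 12.
Since u[5] = u[1] = 12, the sequence is eventually periodic: after a pre-period of length 1 it cycles with period 4.
The value 18 first appears (with j ≥ 1) at u[3].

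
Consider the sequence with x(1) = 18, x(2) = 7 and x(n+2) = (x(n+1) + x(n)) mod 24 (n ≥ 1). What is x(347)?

x(1) = 18,  x(2) = 7,  x(3) = 1,  x(4) = 8,  x(5) = 9,  x(6) = 17,  x(7) = 2,  x(8) = 19,  x(9) = 21,  x(10) = 16,  x(11) = 13,  x(12) = 5,  x(13) = 18,  x(14) = 23,  x(15) = 17,  x(16) = 16,  x(17) = 9,  x(18) = 1,  x(19) = 10,  x(20) = 11,  x(21) = 21,  x(22) = 8,  x(23) = 5,  x(24) = 13,  x(25) = 18,  x(26) = 7.
Since (x(25), x(26)) = (x(1), x(2)) = (18, 7) (two consecutive terms determine the rest), the sequence is periodic with period 24.
So x(347) = x(1 + ((347-1) mod 24)) = x(11) = 13.

13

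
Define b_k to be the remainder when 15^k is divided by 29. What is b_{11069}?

Computing terms: b_1 = 15,  b_2 = 22,  b_3 = 11,  b_4 = 20,  b_5 = 10,  b_6 = 5,  b_7 = 17,  b_8 = 23,  b_9 = 26,  b_{10} = 13,  b_{11} = 21,  b_{12} = 25,  b_{13} = 27,  b_{14} = 28,  b_{15} = 14,  b_{16} = 7,  b_{17} = 18,  b_{18} = 9,  b_{19} = 19,  b_{20} = 24,  b_{21} = 12,  b_{22} = 6,  b_{23} = 3,  b_{24} = 16,  b_{25} = 8,  b_{26} = 4,  b_{27} = 2,  b_{28} = 1,  b_{29} = 15.
The sequence repeats with period 28.
So b_{11069} = b_{1 + ((11069-1) mod 28)} = b_9 = 26.

26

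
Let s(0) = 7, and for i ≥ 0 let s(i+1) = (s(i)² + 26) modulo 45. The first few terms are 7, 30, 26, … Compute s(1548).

s(0) = 7, s(1) = 30, s(2) = 26, s(3) = 27, s(4) = 35, s(5) = 36, s(6) = 17, s(7) = 0, s(8) = 26.
Since s(8) = s(2) = 26, the sequence is eventually periodic: after a pre-period of length 2 it cycles with period 6.
For i ≥ 2, s(i) depends only on (i - 2) mod 6. (1548 - 2) mod 6 = 4, so s(1548) = s(6) = 17.

17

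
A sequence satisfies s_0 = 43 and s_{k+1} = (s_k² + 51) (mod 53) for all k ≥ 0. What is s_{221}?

Computing terms: s_0 = 43,  s_1 = 45,  s_2 = 9,  s_3 = 26,  s_4 = 38,  s_5 = 11,  s_6 = 13,  s_7 = 8,  s_8 = 9.
Since s_8 = s_2 = 9, the sequence is eventually periodic: after a pre-period of length 2 it cycles with period 6.
For k ≥ 2, s_k depends only on (k - 2) mod 6. (221 - 2) mod 6 = 3, so s_{221} = s_5 = 11.

11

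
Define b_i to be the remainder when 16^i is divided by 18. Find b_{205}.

16

We have b_0 = 1, b_1 = 16, b_2 = 4, b_3 = 10, b_4 = 16.
Since b_4 = b_1 = 16, the sequence is eventually periodic: after a pre-period of length 1 it cycles with period 3.
For i ≥ 1, b_i depends only on (i - 1) mod 3. (205 - 1) mod 3 = 0, so b_{205} = b_1 = 16.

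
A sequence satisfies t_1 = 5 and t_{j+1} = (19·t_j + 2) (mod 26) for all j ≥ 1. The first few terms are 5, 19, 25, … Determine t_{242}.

We have t_1 = 5,  t_2 = 19,  t_3 = 25,  t_4 = 9,  t_5 = 17,  t_6 = 13,  t_7 = 15,  t_8 = 1,  t_9 = 21,  t_{10} = 11,  t_{11} = 3,  t_{12} = 7,  t_{13} = 5.
The sequence repeats with period 12.
(242 - 1) mod 12 = 1, so t_{242} = t_2 = 19.

19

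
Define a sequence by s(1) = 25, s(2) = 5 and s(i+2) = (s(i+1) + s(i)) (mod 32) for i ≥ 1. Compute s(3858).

20

s(1) = 25; s(2) = 5; s(3) = 30; s(4) = 3; s(5) = 1; s(6) = 4; s(7) = 5; s(8) = 9; s(9) = 14; s(10) = 23; s(11) = 5; s(12) = 28; s(13) = 1; s(14) = 29; s(15) = 30; s(16) = 27; s(17) = 25; s(18) = 20; s(19) = 13; s(20) = 1; s(21) = 14; s(22) = 15; s(23) = 29; s(24) = 12; s(25) = 9; s(26) = 21; s(27) = 30; s(28) = 19; s(29) = 17; s(30) = 4; s(31) = 21; s(32) = 25; s(33) = 14; s(34) = 7; s(35) = 21; s(36) = 28; s(37) = 17; s(38) = 13; s(39) = 30; s(40) = 11; s(41) = 9; s(42) = 20; s(43) = 29; s(44) = 17; s(45) = 14; s(46) = 31; s(47) = 13; s(48) = 12; s(49) = 25; s(50) = 5.
The sequence repeats with period 48.
So s(3858) = s(1 + ((3858-1) mod 48)) = s(18) = 20.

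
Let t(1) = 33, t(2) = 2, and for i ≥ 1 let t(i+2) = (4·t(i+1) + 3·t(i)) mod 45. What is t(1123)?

29

t(1) = 33; t(2) = 2; t(3) = 17; t(4) = 29; t(5) = 32; t(6) = 35; t(7) = 11; t(8) = 14; t(9) = 44; t(10) = 38; t(11) = 14; t(12) = 35; t(13) = 2; t(14) = 23; t(15) = 8; t(16) = 11; t(17) = 23; t(18) = 35; t(19) = 29; t(20) = 41; t(21) = 26; t(22) = 2; t(23) = 41; t(24) = 35; t(25) = 38; t(26) = 32; t(27) = 17; t(28) = 29.
Since (t(27), t(28)) = (t(3), t(4)) = (17, 29) (two consecutive terms determine the rest), the sequence is eventually periodic: after a pre-period of length 2 it cycles with period 24.
For i ≥ 3, t(i) depends only on (i - 3) mod 24. (1123 - 3) mod 24 = 16, so t(1123) = t(19) = 29.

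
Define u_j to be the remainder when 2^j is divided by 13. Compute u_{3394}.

We have u_1 = 2; u_2 = 4; u_3 = 8; u_4 = 3; u_5 = 6; u_6 = 12; u_7 = 11; u_8 = 9; u_9 = 5; u_{10} = 10; u_{11} = 7; u_{12} = 1; u_{13} = 2.
Since u_{13} = u_1 = 2, the sequence is periodic with period 12.
(3394 - 1) mod 12 = 9, so u_{3394} = u_{10} = 10.

10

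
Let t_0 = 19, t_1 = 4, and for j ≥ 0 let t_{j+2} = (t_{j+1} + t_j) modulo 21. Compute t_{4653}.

14

Listing terms: t_0 = 19,  t_1 = 4,  t_2 = 2,  t_3 = 6,  t_4 = 8,  t_5 = 14,  t_6 = 1,  t_7 = 15,  t_8 = 16,  t_9 = 10,  t_{10} = 5,  t_{11} = 15,  t_{12} = 20,  t_{13} = 14,  t_{14} = 13,  t_{15} = 6,  t_{16} = 19,  t_{17} = 4.
Since (t_{16}, t_{17}) = (t_0, t_1) = (19, 4) (two consecutive terms determine the rest), the sequence is periodic with period 16.
(4653 - 0) mod 16 = 13, so t_{4653} = t_{13} = 14.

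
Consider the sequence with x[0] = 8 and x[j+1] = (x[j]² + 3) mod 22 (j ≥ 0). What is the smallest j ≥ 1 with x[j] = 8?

Listing terms: x[0] = 8; x[1] = 1; x[2] = 4; x[3] = 19; x[4] = 12; x[5] = 15; x[6] = 8.
Since x[6] = x[0] = 8, the sequence is periodic with period 6.
The value 8 next appears (with j ≥ 1) at x[6].

6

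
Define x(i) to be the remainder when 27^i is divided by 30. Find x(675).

We have x(0) = 1; x(1) = 27; x(2) = 9; x(3) = 3; x(4) = 21; x(5) = 27.
Since x(5) = x(1) = 27, the sequence is eventually periodic: after a pre-period of length 1 it cycles with period 4.
For i ≥ 1, x(i) depends only on (i - 1) mod 4. (675 - 1) mod 4 = 2, so x(675) = x(3) = 3.

3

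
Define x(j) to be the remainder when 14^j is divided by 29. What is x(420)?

Computing terms: x(1) = 14,  x(2) = 22,  x(3) = 18,  x(4) = 20,  x(5) = 19,  x(6) = 5,  x(7) = 12,  x(8) = 23,  x(9) = 3,  x(10) = 13,  x(11) = 8,  x(12) = 25,  x(13) = 2,  x(14) = 28,  x(15) = 15,  x(16) = 7,  x(17) = 11,  x(18) = 9,  x(19) = 10,  x(20) = 24,  x(21) = 17,  x(22) = 6,  x(23) = 26,  x(24) = 16,  x(25) = 21,  x(26) = 4,  x(27) = 27,  x(28) = 1,  x(29) = 14.
Since x(29) = x(1) = 14, the sequence is periodic with period 28.
So x(420) = x(1 + ((420-1) mod 28)) = x(28) = 1.

1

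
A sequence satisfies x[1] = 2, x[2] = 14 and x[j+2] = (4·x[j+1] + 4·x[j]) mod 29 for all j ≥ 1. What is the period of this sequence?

We have x[1] = 2,  x[2] = 14,  x[3] = 6,  x[4] = 22,  x[5] = 25,  x[6] = 14,  x[7] = 11,  x[8] = 13,  x[9] = 9,  x[10] = 1,  x[11] = 11,  x[12] = 19,  x[13] = 4,  x[14] = 5,  x[15] = 7,  x[16] = 19,  x[17] = 17,  x[18] = 28,  x[19] = 6,  x[20] = 20,  x[21] = 17,  x[22] = 3,  x[23] = 22,  x[24] = 13,  x[25] = 24,  x[26] = 3,  x[27] = 21,  x[28] = 9,  x[29] = 4,  x[30] = 23,  x[31] = 21,  x[32] = 2,  x[33] = 5,  x[34] = 28,  x[35] = 16,  x[36] = 2,  x[37] = 14.
The sequence repeats with period 35.

35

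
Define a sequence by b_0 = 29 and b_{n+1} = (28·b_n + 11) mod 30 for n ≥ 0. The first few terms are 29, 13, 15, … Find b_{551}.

Listing terms: b_0 = 29, b_1 = 13, b_2 = 15, b_3 = 11, b_4 = 19, b_5 = 3, b_6 = 5, b_7 = 1, b_8 = 9, b_9 = 23, b_{10} = 25, b_{11} = 21, b_{12} = 29.
The sequence repeats with period 12.
(551 - 0) mod 12 = 11, so b_{551} = b_{11} = 21.

21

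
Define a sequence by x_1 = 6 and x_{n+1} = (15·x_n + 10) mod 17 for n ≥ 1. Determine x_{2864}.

2

We have x_1 = 6,  x_2 = 15,  x_3 = 14,  x_4 = 16,  x_5 = 12,  x_6 = 3,  x_7 = 4,  x_8 = 2,  x_9 = 6.
Since x_9 = x_1 = 6, the sequence is periodic with period 8.
(2864 - 1) mod 8 = 7, so x_{2864} = x_8 = 2.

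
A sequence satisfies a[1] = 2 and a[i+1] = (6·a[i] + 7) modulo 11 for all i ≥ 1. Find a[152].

8

a[1] = 2; a[2] = 8; a[3] = 0; a[4] = 7; a[5] = 5; a[6] = 4; a[7] = 9; a[8] = 6; a[9] = 10; a[10] = 1; a[11] = 2.
The sequence repeats with period 10.
(152 - 1) mod 10 = 1, so a[152] = a[2] = 8.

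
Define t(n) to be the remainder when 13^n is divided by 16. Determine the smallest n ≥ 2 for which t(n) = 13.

t(1) = 13,  t(2) = 9,  t(3) = 5,  t(4) = 1,  t(5) = 13.
Since t(5) = t(1) = 13, the sequence is periodic with period 4.
The value 13 next appears (with n ≥ 2) at t(5).

5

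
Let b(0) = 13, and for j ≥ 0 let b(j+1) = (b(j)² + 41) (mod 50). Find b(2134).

25

Computing terms: b(0) = 13, b(1) = 10, b(2) = 41, b(3) = 22, b(4) = 25, b(5) = 16, b(6) = 47, b(7) = 0, b(8) = 41.
Since b(8) = b(2) = 41, the sequence is eventually periodic: after a pre-period of length 2 it cycles with period 6.
For j ≥ 2, b(j) depends only on (j - 2) mod 6. (2134 - 2) mod 6 = 2, so b(2134) = b(4) = 25.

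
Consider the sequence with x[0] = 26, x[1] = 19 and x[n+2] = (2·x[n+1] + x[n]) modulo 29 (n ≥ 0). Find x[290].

We have x[0] = 26; x[1] = 19; x[2] = 6; x[3] = 2; x[4] = 10; x[5] = 22; x[6] = 25; x[7] = 14; x[8] = 24; x[9] = 4; x[10] = 3; x[11] = 10; x[12] = 23; x[13] = 27; x[14] = 19; x[15] = 7; x[16] = 4; x[17] = 15; x[18] = 5; x[19] = 25; x[20] = 26; x[21] = 19.
Since (x[20], x[21]) = (x[0], x[1]) = (26, 19) (two consecutive terms determine the rest), the sequence is periodic with period 20.
So x[290] = x[0 + ((290-0) mod 20)] = x[10] = 3.

3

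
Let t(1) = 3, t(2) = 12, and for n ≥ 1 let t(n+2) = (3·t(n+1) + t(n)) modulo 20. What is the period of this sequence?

12

Computing terms: t(1) = 3, t(2) = 12, t(3) = 19, t(4) = 9, t(5) = 6, t(6) = 7, t(7) = 7, t(8) = 8, t(9) = 11, t(10) = 1, t(11) = 14, t(12) = 3, t(13) = 3, t(14) = 12.
The sequence repeats with period 12.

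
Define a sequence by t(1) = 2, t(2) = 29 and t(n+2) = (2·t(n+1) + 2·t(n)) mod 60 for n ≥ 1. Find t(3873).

Listing terms: t(1) = 2; t(2) = 29; t(3) = 2; t(4) = 2; t(5) = 8; t(6) = 20; t(7) = 56; t(8) = 32; t(9) = 56; t(10) = 56; t(11) = 44; t(12) = 20; t(13) = 8; t(14) = 56; t(15) = 8; t(16) = 8; t(17) = 32; t(18) = 20; t(19) = 44; t(20) = 8; t(21) = 44; t(22) = 44; t(23) = 56; t(24) = 20; t(25) = 32; t(26) = 44; t(27) = 32; t(28) = 32; t(29) = 8; t(30) = 20.
Since (t(29), t(30)) = (t(5), t(6)) = (8, 20) (two consecutive terms determine the rest), the sequence is eventually periodic: after a pre-period of length 4 it cycles with period 24.
For n ≥ 5, t(n) depends only on (n - 5) mod 24. (3873 - 5) mod 24 = 4, so t(3873) = t(9) = 56.

56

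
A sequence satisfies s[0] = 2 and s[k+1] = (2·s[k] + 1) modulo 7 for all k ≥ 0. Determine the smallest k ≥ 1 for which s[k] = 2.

3

s[0] = 2,  s[1] = 5,  s[2] = 4,  s[3] = 2.
Since s[3] = s[0] = 2, the sequence is periodic with period 3.
The value 2 next appears (with k ≥ 1) at s[3].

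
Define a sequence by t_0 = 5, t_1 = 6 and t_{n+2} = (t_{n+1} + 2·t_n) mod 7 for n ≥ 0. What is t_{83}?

Computing terms: t_0 = 5,  t_1 = 6,  t_2 = 2,  t_3 = 0,  t_4 = 4,  t_5 = 4,  t_6 = 5,  t_7 = 6.
Since (t_6, t_7) = (t_0, t_1) = (5, 6) (two consecutive terms determine the rest), the sequence is periodic with period 6.
So t_{83} = t_{0 + ((83-0) mod 6)} = t_5 = 4.

4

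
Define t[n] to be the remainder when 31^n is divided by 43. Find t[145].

23

t[1] = 31,  t[2] = 15,  t[3] = 35,  t[4] = 10,  t[5] = 9,  t[6] = 21,  t[7] = 6,  t[8] = 14,  t[9] = 4,  t[10] = 38,  t[11] = 17,  t[12] = 11,  t[13] = 40,  t[14] = 36,  t[15] = 41,  t[16] = 24,  t[17] = 13,  t[18] = 16,  t[19] = 23,  t[20] = 25,  t[21] = 1,  t[22] = 31.
The sequence repeats with period 21.
(145 - 1) mod 21 = 18, so t[145] = t[19] = 23.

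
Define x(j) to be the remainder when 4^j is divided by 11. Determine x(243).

9

Computing terms: x(1) = 4,  x(2) = 5,  x(3) = 9,  x(4) = 3,  x(5) = 1,  x(6) = 4.
Since x(6) = x(1) = 4, the sequence is periodic with period 5.
So x(243) = x(1 + ((243-1) mod 5)) = x(3) = 9.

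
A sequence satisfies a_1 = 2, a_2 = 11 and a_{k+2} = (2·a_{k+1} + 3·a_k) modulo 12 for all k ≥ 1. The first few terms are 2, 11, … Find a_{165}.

10

We have a_1 = 2; a_2 = 11; a_3 = 4; a_4 = 5; a_5 = 10; a_6 = 11; a_7 = 4.
Since (a_6, a_7) = (a_2, a_3) = (11, 4) (two consecutive terms determine the rest), the sequence is eventually periodic: after a pre-period of length 1 it cycles with period 4.
For k ≥ 2, a_k depends only on (k - 2) mod 4. (165 - 2) mod 4 = 3, so a_{165} = a_5 = 10.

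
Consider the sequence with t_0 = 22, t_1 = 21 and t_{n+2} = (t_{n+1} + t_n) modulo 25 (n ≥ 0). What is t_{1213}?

We have t_0 = 22; t_1 = 21; t_2 = 18; t_3 = 14; t_4 = 7; t_5 = 21; t_6 = 3; t_7 = 24; t_8 = 2; t_9 = 1; t_{10} = 3; t_{11} = 4; t_{12} = 7; t_{13} = 11; t_{14} = 18; t_{15} = 4; t_{16} = 22; t_{17} = 1; t_{18} = 23; t_{19} = 24; t_{20} = 22; t_{21} = 21.
Since (t_{20}, t_{21}) = (t_0, t_1) = (22, 21) (two consecutive terms determine the rest), the sequence is periodic with period 20.
(1213 - 0) mod 20 = 13, so t_{1213} = t_{13} = 11.

11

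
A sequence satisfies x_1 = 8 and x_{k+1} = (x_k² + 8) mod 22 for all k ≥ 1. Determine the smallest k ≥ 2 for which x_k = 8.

Listing terms: x_1 = 8, x_2 = 6, x_3 = 0, x_4 = 8.
The sequence repeats with period 3.
The value 8 next appears (with k ≥ 2) at x_4.

4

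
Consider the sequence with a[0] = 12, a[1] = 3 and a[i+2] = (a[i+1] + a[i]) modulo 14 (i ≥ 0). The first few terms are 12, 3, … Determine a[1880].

We have a[0] = 12; a[1] = 3; a[2] = 1; a[3] = 4; a[4] = 5; a[5] = 9; a[6] = 0; a[7] = 9; a[8] = 9; a[9] = 4; a[10] = 13; a[11] = 3; a[12] = 2; a[13] = 5; a[14] = 7; a[15] = 12; a[16] = 5; a[17] = 3; a[18] = 8; a[19] = 11; a[20] = 5; a[21] = 2; a[22] = 7; a[23] = 9; a[24] = 2; a[25] = 11; a[26] = 13; a[27] = 10; a[28] = 9; a[29] = 5; a[30] = 0; a[31] = 5; a[32] = 5; a[33] = 10; a[34] = 1; a[35] = 11; a[36] = 12; a[37] = 9; a[38] = 7; a[39] = 2; a[40] = 9; a[41] = 11; a[42] = 6; a[43] = 3; a[44] = 9; a[45] = 12; a[46] = 7; a[47] = 5; a[48] = 12; a[49] = 3.
Since (a[48], a[49]) = (a[0], a[1]) = (12, 3) (two consecutive terms determine the rest), the sequence is periodic with period 48.
(1880 - 0) mod 48 = 8, so a[1880] = a[8] = 9.

9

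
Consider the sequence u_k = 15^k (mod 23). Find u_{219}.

20

Computing terms: u_1 = 15,  u_2 = 18,  u_3 = 17,  u_4 = 2,  u_5 = 7,  u_6 = 13,  u_7 = 11,  u_8 = 4,  u_9 = 14,  u_{10} = 3,  u_{11} = 22,  u_{12} = 8,  u_{13} = 5,  u_{14} = 6,  u_{15} = 21,  u_{16} = 16,  u_{17} = 10,  u_{18} = 12,  u_{19} = 19,  u_{20} = 9,  u_{21} = 20,  u_{22} = 1,  u_{23} = 15.
Since u_{23} = u_1 = 15, the sequence is periodic with period 22.
So u_{219} = u_{1 + ((219-1) mod 22)} = u_{21} = 20.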